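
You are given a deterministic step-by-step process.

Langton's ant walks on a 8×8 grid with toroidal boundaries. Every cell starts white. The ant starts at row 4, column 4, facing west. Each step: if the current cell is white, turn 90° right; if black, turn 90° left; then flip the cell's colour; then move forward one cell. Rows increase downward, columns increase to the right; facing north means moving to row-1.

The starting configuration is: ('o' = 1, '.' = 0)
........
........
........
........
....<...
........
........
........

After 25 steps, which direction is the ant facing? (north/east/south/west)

0) ........
........
........
........
....<...
........
........
........
1) ........
........
........
....^...
....o...
........
........
........
2) ........
........
........
....o>..
....o...
........
........
........
3) ........
........
........
....oo..
....ov..
........
........
........
4) ........
........
........
....oo..
....<o..
........
........
........
5) ........
........
........
....oo..
.....o..
....v...
........
........
6) ........
........
........
....oo..
.....o..
...<o...
........
........
7) ........
........
........
....oo..
...^.o..
...oo...
........
........
8) ........
........
........
....oo..
...o>o..
...oo...
........
........
9) ........
........
........
....oo..
...ooo..
...ov...
........
........
10) ........
........
........
....oo..
...ooo..
...o.>..
........
........
11) ........
........
........
....oo..
...ooo..
...o.o..
.....v..
........
12) ........
........
........
....oo..
...ooo..
...o.o..
....<o..
........
13) ........
........
........
....oo..
...ooo..
...o^o..
....oo..
........
14) ........
........
........
....oo..
...ooo..
...oo>..
....oo..
........
15) ........
........
........
....oo..
...oo^..
...oo...
....oo..
........
16) ........
........
........
....oo..
...o<...
...oo...
....oo..
........
17) ........
........
........
....oo..
...o....
...ov...
....oo..
........
18) ........
........
........
....oo..
...o....
...o.>..
....oo..
........
19) ........
........
........
....oo..
...o....
...o.o..
....ov..
........
20) ........
........
........
....oo..
...o....
...o.o..
....o.>.
........
21) ........
........
........
....oo..
...o....
...o.o..
....o.o.
......v.
22) ........
........
........
....oo..
...o....
...o.o..
....o.o.
.....<o.
23) ........
........
........
....oo..
...o....
...o.o..
....o^o.
.....oo.
24) ........
........
........
....oo..
...o....
...o.o..
....oo>.
.....oo.
25) ........
........
........
....oo..
...o....
...o.o^.
....oo..
.....oo.

north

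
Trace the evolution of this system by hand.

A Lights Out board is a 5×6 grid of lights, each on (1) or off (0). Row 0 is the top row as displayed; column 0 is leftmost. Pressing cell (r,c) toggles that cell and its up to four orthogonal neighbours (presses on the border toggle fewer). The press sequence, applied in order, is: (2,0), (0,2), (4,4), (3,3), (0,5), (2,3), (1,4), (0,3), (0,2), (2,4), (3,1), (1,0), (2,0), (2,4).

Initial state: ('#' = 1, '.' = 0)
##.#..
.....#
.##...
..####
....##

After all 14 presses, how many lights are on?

0) ##.#..
.....#
.##...
..####
....##
1) ##.#..
#....#
#.#...
#.####
....##
2) #.#...
#.#..#
#.#...
#.####
....##
3) #.#...
#.#..#
#.#...
#.##.#
...#..
4) #.#...
#.#..#
#.##..
#...##
......
5) #.#.##
#.#...
#.##..
#...##
......
6) #.#.##
#.##..
#...#.
#..###
......
7) #.#..#
#.#.##
#.....
#..###
......
8) #..###
#.####
#.....
#..###
......
9) ###.##
#..###
#.....
#..###
......
10) ###.##
#..#.#
#..###
#..#.#
......
11) ###.##
#..#.#
##.###
.###.#
.#....
12) .##.##
.#.#.#
.#.###
.###.#
.#....
13) .##.##
##.#.#
#..###
####.#
.#....
14) .##.##
##.###
#.....
######
.#....

17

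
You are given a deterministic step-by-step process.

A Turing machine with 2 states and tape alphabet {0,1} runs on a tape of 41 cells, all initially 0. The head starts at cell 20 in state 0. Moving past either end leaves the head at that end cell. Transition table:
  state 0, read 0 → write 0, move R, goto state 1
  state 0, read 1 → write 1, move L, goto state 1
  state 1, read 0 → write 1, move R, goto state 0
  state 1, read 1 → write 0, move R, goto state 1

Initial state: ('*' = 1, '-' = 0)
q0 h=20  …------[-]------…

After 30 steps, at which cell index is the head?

t=0: q0 h=20  …------[-]------…
t=1: q1 h=21  …------[-]------…
t=2: q0 h=22  …-----*[-]------…
t=3: q1 h=23  …----*-[-]------…
t=4: q0 h=24  …---*-*[-]------…
t=5: q1 h=25  …--*-*-[-]------…
t=6: q0 h=26  …-*-*-*[-]------…
t=7: q1 h=27  …*-*-*-[-]------…
t=8: q0 h=28  …-*-*-*[-]------…
t=9: q1 h=29  …*-*-*-[-]------…
t=10: q0 h=30  …-*-*-*[-]------…
t=11: q1 h=31  …*-*-*-[-]------…
t=12: q0 h=32  …-*-*-*[-]------…
t=13: q1 h=33  …*-*-*-[-]------…
t=14: q0 h=34  …-*-*-*[-]------|
t=15: q1 h=35  …*-*-*-[-]-----|
t=16: q0 h=36  …-*-*-*[-]----|
t=17: q1 h=37  …*-*-*-[-]---|
t=18: q0 h=38  …-*-*-*[-]--|
t=19: q1 h=39  …*-*-*-[-]-|
t=20: q0 h=40  …-*-*-*[-]|
t=21: q1 h=40  …-*-*-*[-]|
t=22: q0 h=40  …-*-*-*[*]|
t=23: q1 h=39  …*-*-*-[*]*|
t=24: q1 h=40  …-*-*--[*]|
t=25: q1 h=40  …-*-*--[-]|
t=26: q0 h=40  …-*-*--[*]|
t=27: q1 h=39  …*-*-*-[-]*|
t=28: q0 h=40  …-*-*-*[*]|
t=29: q1 h=39  …*-*-*-[*]*|
t=30: q1 h=40  …-*-*--[*]|

40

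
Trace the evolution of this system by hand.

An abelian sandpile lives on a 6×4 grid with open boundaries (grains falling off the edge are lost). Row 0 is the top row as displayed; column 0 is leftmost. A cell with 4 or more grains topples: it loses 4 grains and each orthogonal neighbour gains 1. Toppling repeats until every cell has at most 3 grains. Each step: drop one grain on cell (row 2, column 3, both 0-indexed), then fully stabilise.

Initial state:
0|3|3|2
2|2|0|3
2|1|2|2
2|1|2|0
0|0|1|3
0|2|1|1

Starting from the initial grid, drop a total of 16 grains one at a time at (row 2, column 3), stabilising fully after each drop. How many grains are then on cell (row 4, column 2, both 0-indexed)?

3

step 0: 0|3|3|2
2|2|0|3
2|1|2|2
2|1|2|0
0|0|1|3
0|2|1|1
step 1: 0|3|3|2
2|2|0|3
2|1|2|3
2|1|2|0
0|0|1|3
0|2|1|1
step 2: 0|3|3|3
2|2|1|0
2|1|3|1
2|1|2|1
0|0|1|3
0|2|1|1
step 3: 0|3|3|3
2|2|1|0
2|1|3|2
2|1|2|1
0|0|1|3
0|2|1|1
step 4: 0|3|3|3
2|2|1|0
2|1|3|3
2|1|2|1
0|0|1|3
0|2|1|1
step 5: 0|3|3|3
2|2|2|1
2|2|0|1
2|1|3|2
0|0|1|3
0|2|1|1
step 6: 0|3|3|3
2|2|2|1
2|2|0|2
2|1|3|2
0|0|1|3
0|2|1|1
step 7: 0|3|3|3
2|2|2|1
2|2|0|3
2|1|3|2
0|0|1|3
0|2|1|1
step 8: 0|3|3|3
2|2|2|2
2|2|1|0
2|1|3|3
0|0|1|3
0|2|1|1
step 9: 0|3|3|3
2|2|2|2
2|2|1|1
2|1|3|3
0|0|1|3
0|2|1|1
step 10: 0|3|3|3
2|2|2|2
2|2|1|2
2|1|3|3
0|0|1|3
0|2|1|1
step 11: 0|3|3|3
2|2|2|2
2|2|1|3
2|1|3|3
0|0|1|3
0|2|1|1
step 12: 0|3|3|3
2|2|2|3
2|2|3|1
2|2|0|2
0|0|3|0
0|2|1|2
step 13: 0|3|3|3
2|2|2|3
2|2|3|2
2|2|0|2
0|0|3|0
0|2|1|2
step 14: 0|3|3|3
2|2|2|3
2|2|3|3
2|2|0|2
0|0|3|0
0|2|1|2
step 15: 1|1|2|1
3|1|2|2
3|0|2|2
2|3|1|3
0|0|3|0
0|2|1|2
step 16: 1|1|2|1
3|1|2|2
3|0|2|3
2|3|1|3
0|0|3|0
0|2|1|2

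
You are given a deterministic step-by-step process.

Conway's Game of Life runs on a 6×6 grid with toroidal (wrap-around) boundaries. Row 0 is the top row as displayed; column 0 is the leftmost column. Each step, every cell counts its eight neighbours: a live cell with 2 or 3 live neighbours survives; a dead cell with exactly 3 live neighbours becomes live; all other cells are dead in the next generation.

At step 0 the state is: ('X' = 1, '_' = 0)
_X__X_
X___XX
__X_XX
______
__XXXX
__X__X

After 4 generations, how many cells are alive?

gen 0: _X__X_
X___XX
__X_XX
______
__XXXX
__X__X
gen 1: _X_XX_
XX____
X__XX_
__X___
__XXXX
XXX__X
gen 2: ___XX_
XX____
X_XX_X
_XX___
____XX
______
gen 3: ______
XX____
___X_X
_XX___
______
___X_X
gen 4: X_____
X_____
______
__X___
__X___
______

4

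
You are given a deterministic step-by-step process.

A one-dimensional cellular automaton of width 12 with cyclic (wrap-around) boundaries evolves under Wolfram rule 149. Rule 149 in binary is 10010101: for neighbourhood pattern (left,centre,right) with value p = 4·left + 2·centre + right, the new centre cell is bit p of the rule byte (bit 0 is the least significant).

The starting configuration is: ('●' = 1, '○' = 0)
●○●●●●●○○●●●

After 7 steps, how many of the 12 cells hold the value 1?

gen 0: ●○●●●●●○○●●●
gen 1: ○○○●●●○●○○●●
gen 2: ●●○○●○○●●○○○
gen 3: ○○●○●●○○○●●○
gen 4: ●○●○○○●●○○○●
gen 5: ○○●●●○○○●●○○
gen 6: ●○○●○●●○○○●●
gen 7: ○●○●○○○●●○○●

5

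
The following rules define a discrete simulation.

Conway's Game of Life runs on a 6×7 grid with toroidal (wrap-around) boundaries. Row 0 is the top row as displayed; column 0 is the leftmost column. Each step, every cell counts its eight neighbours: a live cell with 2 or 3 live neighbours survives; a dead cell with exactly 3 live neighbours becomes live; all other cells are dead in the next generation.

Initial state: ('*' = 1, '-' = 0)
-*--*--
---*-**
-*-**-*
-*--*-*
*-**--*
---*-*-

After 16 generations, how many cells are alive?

gen 0: -*--*--
---*-**
-*-**-*
-*--*-*
*-**--*
---*-*-
gen 1: --**--*
---*--*
---*--*
-*--*-*
****--*
**-*-**
gen 2: -*-*---
*--****
--***-*
-*--*-*
---*---
-----*-
gen 3: *-**---
**----*
-**----
*---*--
----**-
--*-*--
gen 4: *-**--*
---*--*
--*---*
-*-***-
----**-
-**-**-
gen 5: *-----*
-*-*-**
*-*---*
--**--*
-*----*
***----
gen 6: -----*-
-**--*-
----*--
--**-**
---*--*
--*----
gen 7: -**----
----**-
-*--*-*
--**-**
---****
-------
gen 8: -------
******-
*-*---*
--*----
--**--*
--****-
gen 9: ------*
*-****-
*---***
*-*---*
-*---*-
--*-**-
gen 10: -**---*
**-*---
--*----
----*--
******-
----***
gen 11: -****-*
*--*---
-***---
----**-
***----
-------
gen 12: *****--
*------
-***---
*---*--
-*-----
-------
gen 13: ****---
*---*--
****---
*--*---
-------
*--*---
gen 14: *-***-*
----*-*
*-***-*
*--*---
-------
*--*---
gen 15: ***-*-*
-------
***-*-*
*****-*
-------
*****-*
gen 16: ----*-*
-------
----*-*
----*-*
-------
----*-*

8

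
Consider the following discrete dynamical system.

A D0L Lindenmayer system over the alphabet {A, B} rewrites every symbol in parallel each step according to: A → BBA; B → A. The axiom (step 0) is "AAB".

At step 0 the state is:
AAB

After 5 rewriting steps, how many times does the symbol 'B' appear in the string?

54

t=0: AAB
t=1: BBABBAA
t=2: AABBAAABBABBA
t=3: BBABBAAABBABBABBAAABBAAABBA
t=4: AABBAAABBABBABBAAABBAAABBAAABBABBABBAAABBABBABBAAABBA
t=5: BBABBAAABBABBABBAAABBAAABBAAABBABBABBAAABBABBABBAAABBABBABBAAABBAAABBAAABBABBABBAAABBAAABBAAABBABBABBAAABBA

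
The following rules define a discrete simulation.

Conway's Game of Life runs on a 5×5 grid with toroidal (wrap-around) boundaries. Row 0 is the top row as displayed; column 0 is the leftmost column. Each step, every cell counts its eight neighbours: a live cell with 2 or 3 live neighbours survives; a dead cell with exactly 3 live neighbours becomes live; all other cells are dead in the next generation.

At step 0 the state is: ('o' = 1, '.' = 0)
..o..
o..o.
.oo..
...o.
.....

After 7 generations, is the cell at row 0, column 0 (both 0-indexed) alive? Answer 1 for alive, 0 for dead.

[0] ..o..
o..o.
.oo..
...o.
.....
[1] .....
...o.
.oooo
..o..
.....
[2] .....
...oo
.o..o
.oo..
.....
[3] .....
o..oo
.o..o
ooo..
.....
[4] ....o
o..oo
.....
ooo..
.o...
[5] ...oo
o..oo
..oo.
ooo..
.oo..
[6] .o...
o....
.....
o....
....o
[7] o....
.....
.....
.....
o....

1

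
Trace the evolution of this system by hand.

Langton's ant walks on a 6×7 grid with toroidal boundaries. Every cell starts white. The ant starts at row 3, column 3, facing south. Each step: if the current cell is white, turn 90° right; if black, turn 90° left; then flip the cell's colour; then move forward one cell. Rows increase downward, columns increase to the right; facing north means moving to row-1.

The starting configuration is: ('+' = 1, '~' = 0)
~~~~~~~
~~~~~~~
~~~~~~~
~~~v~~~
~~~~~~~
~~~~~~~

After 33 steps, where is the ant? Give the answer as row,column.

0) ~~~~~~~
~~~~~~~
~~~~~~~
~~~v~~~
~~~~~~~
~~~~~~~
1) ~~~~~~~
~~~~~~~
~~~~~~~
~~<+~~~
~~~~~~~
~~~~~~~
2) ~~~~~~~
~~~~~~~
~~^~~~~
~~++~~~
~~~~~~~
~~~~~~~
3) ~~~~~~~
~~~~~~~
~~+>~~~
~~++~~~
~~~~~~~
~~~~~~~
4) ~~~~~~~
~~~~~~~
~~++~~~
~~+v~~~
~~~~~~~
~~~~~~~
5) ~~~~~~~
~~~~~~~
~~++~~~
~~+~>~~
~~~~~~~
~~~~~~~
6) ~~~~~~~
~~~~~~~
~~++~~~
~~+~+~~
~~~~v~~
~~~~~~~
7) ~~~~~~~
~~~~~~~
~~++~~~
~~+~+~~
~~~<+~~
~~~~~~~
8) ~~~~~~~
~~~~~~~
~~++~~~
~~+^+~~
~~~++~~
~~~~~~~
9) ~~~~~~~
~~~~~~~
~~++~~~
~~++>~~
~~~++~~
~~~~~~~
10) ~~~~~~~
~~~~~~~
~~++^~~
~~++~~~
~~~++~~
~~~~~~~
11) ~~~~~~~
~~~~~~~
~~+++>~
~~++~~~
~~~++~~
~~~~~~~
12) ~~~~~~~
~~~~~~~
~~++++~
~~++~v~
~~~++~~
~~~~~~~
13) ~~~~~~~
~~~~~~~
~~++++~
~~++<+~
~~~++~~
~~~~~~~
14) ~~~~~~~
~~~~~~~
~~++^+~
~~++++~
~~~++~~
~~~~~~~
15) ~~~~~~~
~~~~~~~
~~+<~+~
~~++++~
~~~++~~
~~~~~~~
16) ~~~~~~~
~~~~~~~
~~+~~+~
~~+v++~
~~~++~~
~~~~~~~
17) ~~~~~~~
~~~~~~~
~~+~~+~
~~+~>+~
~~~++~~
~~~~~~~
18) ~~~~~~~
~~~~~~~
~~+~^+~
~~+~~+~
~~~++~~
~~~~~~~
19) ~~~~~~~
~~~~~~~
~~+~+>~
~~+~~+~
~~~++~~
~~~~~~~
20) ~~~~~~~
~~~~~^~
~~+~+~~
~~+~~+~
~~~++~~
~~~~~~~
21) ~~~~~~~
~~~~~+>
~~+~+~~
~~+~~+~
~~~++~~
~~~~~~~
22) ~~~~~~~
~~~~~++
~~+~+~v
~~+~~+~
~~~++~~
~~~~~~~
23) ~~~~~~~
~~~~~++
~~+~+<+
~~+~~+~
~~~++~~
~~~~~~~
24) ~~~~~~~
~~~~~^+
~~+~+++
~~+~~+~
~~~++~~
~~~~~~~
25) ~~~~~~~
~~~~<~+
~~+~+++
~~+~~+~
~~~++~~
~~~~~~~
26) ~~~~^~~
~~~~+~+
~~+~+++
~~+~~+~
~~~++~~
~~~~~~~
27) ~~~~+>~
~~~~+~+
~~+~+++
~~+~~+~
~~~++~~
~~~~~~~
28) ~~~~++~
~~~~+v+
~~+~+++
~~+~~+~
~~~++~~
~~~~~~~
29) ~~~~++~
~~~~<++
~~+~+++
~~+~~+~
~~~++~~
~~~~~~~
30) ~~~~++~
~~~~~++
~~+~v++
~~+~~+~
~~~++~~
~~~~~~~
31) ~~~~++~
~~~~~++
~~+~~>+
~~+~~+~
~~~++~~
~~~~~~~
32) ~~~~++~
~~~~~^+
~~+~~~+
~~+~~+~
~~~++~~
~~~~~~~
33) ~~~~++~
~~~~<~+
~~+~~~+
~~+~~+~
~~~++~~
~~~~~~~

1,4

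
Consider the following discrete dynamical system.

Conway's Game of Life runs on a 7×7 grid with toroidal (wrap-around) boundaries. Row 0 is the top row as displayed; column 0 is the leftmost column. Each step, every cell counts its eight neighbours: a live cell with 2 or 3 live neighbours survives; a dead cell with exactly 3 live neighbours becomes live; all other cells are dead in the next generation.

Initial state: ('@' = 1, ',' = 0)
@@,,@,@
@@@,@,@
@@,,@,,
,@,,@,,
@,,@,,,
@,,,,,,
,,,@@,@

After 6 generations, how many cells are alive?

k=0  @@,,@,@
@@@,@,@
@@,,@,,
,@,,@,,
@,,@,,,
@,,,,,,
,,,@@,@
k=1  ,,,,@,,
,,@,@,,
,,,,@,@
,@@@@,,
@@,,,,,
@,,@@,@
,@,@@,@
k=2  ,,@,@,,
,,,,@,,
,@,,@,,
,@@@@@,
,,,,,@@
,,,@@,@
,,@,,,@
k=3  ,,,,,@,
,,,,@@,
,@,,,,,
@@@@,,@
@,,,,,@
@,,@@,@
,,@,@,,
k=4  ,,,@,@,
,,,,@@,
,@,@@@@
,,@,,,@
,,,,@,,
@@,@@,@
,,,,@,@
k=5  ,,,@,,@
,,@,,,,
@,@@,,@
@,@,,,@
,@@,@,@
@,,@@,@
,,@,,,@
k=6  ,,@@,,,
@@@,,,@
@,@@,,@
,,,,,,,
,,@,@,,
,,,,@,@
,,@,@,@

17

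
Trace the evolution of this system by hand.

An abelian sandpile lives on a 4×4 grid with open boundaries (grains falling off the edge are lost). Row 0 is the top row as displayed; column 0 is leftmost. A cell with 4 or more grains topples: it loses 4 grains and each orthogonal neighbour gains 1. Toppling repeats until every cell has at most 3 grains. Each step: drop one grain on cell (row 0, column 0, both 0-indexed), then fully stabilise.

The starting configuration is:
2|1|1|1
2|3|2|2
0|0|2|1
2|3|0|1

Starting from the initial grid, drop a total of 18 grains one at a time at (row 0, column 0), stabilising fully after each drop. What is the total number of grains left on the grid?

28

step 0: 2|1|1|1
2|3|2|2
0|0|2|1
2|3|0|1
step 1: 3|1|1|1
2|3|2|2
0|0|2|1
2|3|0|1
step 2: 0|2|1|1
3|3|2|2
0|0|2|1
2|3|0|1
step 3: 1|2|1|1
3|3|2|2
0|0|2|1
2|3|0|1
step 4: 2|2|1|1
3|3|2|2
0|0|2|1
2|3|0|1
step 5: 3|2|1|1
3|3|2|2
0|0|2|1
2|3|0|1
step 6: 2|0|2|1
1|1|3|2
1|1|2|1
2|3|0|1
step 7: 3|0|2|1
1|1|3|2
1|1|2|1
2|3|0|1
step 8: 0|1|2|1
2|1|3|2
1|1|2|1
2|3|0|1
step 9: 1|1|2|1
2|1|3|2
1|1|2|1
2|3|0|1
step 10: 2|1|2|1
2|1|3|2
1|1|2|1
2|3|0|1
step 11: 3|1|2|1
2|1|3|2
1|1|2|1
2|3|0|1
step 12: 0|2|2|1
3|1|3|2
1|1|2|1
2|3|0|1
step 13: 1|2|2|1
3|1|3|2
1|1|2|1
2|3|0|1
step 14: 2|2|2|1
3|1|3|2
1|1|2|1
2|3|0|1
step 15: 3|2|2|1
3|1|3|2
1|1|2|1
2|3|0|1
step 16: 1|3|2|1
0|2|3|2
2|1|2|1
2|3|0|1
step 17: 2|3|2|1
0|2|3|2
2|1|2|1
2|3|0|1
step 18: 3|3|2|1
0|2|3|2
2|1|2|1
2|3|0|1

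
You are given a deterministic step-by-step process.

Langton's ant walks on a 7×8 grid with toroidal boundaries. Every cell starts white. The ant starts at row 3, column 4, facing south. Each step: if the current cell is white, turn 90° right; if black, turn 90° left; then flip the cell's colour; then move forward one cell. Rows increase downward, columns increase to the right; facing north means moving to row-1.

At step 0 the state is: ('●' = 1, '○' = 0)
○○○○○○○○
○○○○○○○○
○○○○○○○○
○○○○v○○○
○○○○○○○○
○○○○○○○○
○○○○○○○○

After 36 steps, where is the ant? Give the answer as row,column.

6,4

step 0: ○○○○○○○○
○○○○○○○○
○○○○○○○○
○○○○v○○○
○○○○○○○○
○○○○○○○○
○○○○○○○○
step 1: ○○○○○○○○
○○○○○○○○
○○○○○○○○
○○○<●○○○
○○○○○○○○
○○○○○○○○
○○○○○○○○
step 2: ○○○○○○○○
○○○○○○○○
○○○^○○○○
○○○●●○○○
○○○○○○○○
○○○○○○○○
○○○○○○○○
step 3: ○○○○○○○○
○○○○○○○○
○○○●>○○○
○○○●●○○○
○○○○○○○○
○○○○○○○○
○○○○○○○○
step 4: ○○○○○○○○
○○○○○○○○
○○○●●○○○
○○○●v○○○
○○○○○○○○
○○○○○○○○
○○○○○○○○
step 5: ○○○○○○○○
○○○○○○○○
○○○●●○○○
○○○●○>○○
○○○○○○○○
○○○○○○○○
○○○○○○○○
step 6: ○○○○○○○○
○○○○○○○○
○○○●●○○○
○○○●○●○○
○○○○○v○○
○○○○○○○○
○○○○○○○○
step 7: ○○○○○○○○
○○○○○○○○
○○○●●○○○
○○○●○●○○
○○○○<●○○
○○○○○○○○
○○○○○○○○
step 8: ○○○○○○○○
○○○○○○○○
○○○●●○○○
○○○●^●○○
○○○○●●○○
○○○○○○○○
○○○○○○○○
step 9: ○○○○○○○○
○○○○○○○○
○○○●●○○○
○○○●●>○○
○○○○●●○○
○○○○○○○○
○○○○○○○○
step 10: ○○○○○○○○
○○○○○○○○
○○○●●^○○
○○○●●○○○
○○○○●●○○
○○○○○○○○
○○○○○○○○
step 11: ○○○○○○○○
○○○○○○○○
○○○●●●>○
○○○●●○○○
○○○○●●○○
○○○○○○○○
○○○○○○○○
step 12: ○○○○○○○○
○○○○○○○○
○○○●●●●○
○○○●●○v○
○○○○●●○○
○○○○○○○○
○○○○○○○○
step 13: ○○○○○○○○
○○○○○○○○
○○○●●●●○
○○○●●<●○
○○○○●●○○
○○○○○○○○
○○○○○○○○
step 14: ○○○○○○○○
○○○○○○○○
○○○●●^●○
○○○●●●●○
○○○○●●○○
○○○○○○○○
○○○○○○○○
step 15: ○○○○○○○○
○○○○○○○○
○○○●<○●○
○○○●●●●○
○○○○●●○○
○○○○○○○○
○○○○○○○○
step 16: ○○○○○○○○
○○○○○○○○
○○○●○○●○
○○○●v●●○
○○○○●●○○
○○○○○○○○
○○○○○○○○
step 17: ○○○○○○○○
○○○○○○○○
○○○●○○●○
○○○●○>●○
○○○○●●○○
○○○○○○○○
○○○○○○○○
step 18: ○○○○○○○○
○○○○○○○○
○○○●○^●○
○○○●○○●○
○○○○●●○○
○○○○○○○○
○○○○○○○○
step 19: ○○○○○○○○
○○○○○○○○
○○○●○●>○
○○○●○○●○
○○○○●●○○
○○○○○○○○
○○○○○○○○
step 20: ○○○○○○○○
○○○○○○^○
○○○●○●○○
○○○●○○●○
○○○○●●○○
○○○○○○○○
○○○○○○○○
step 21: ○○○○○○○○
○○○○○○●>
○○○●○●○○
○○○●○○●○
○○○○●●○○
○○○○○○○○
○○○○○○○○
step 22: ○○○○○○○○
○○○○○○●●
○○○●○●○v
○○○●○○●○
○○○○●●○○
○○○○○○○○
○○○○○○○○
step 23: ○○○○○○○○
○○○○○○●●
○○○●○●<●
○○○●○○●○
○○○○●●○○
○○○○○○○○
○○○○○○○○
step 24: ○○○○○○○○
○○○○○○^●
○○○●○●●●
○○○●○○●○
○○○○●●○○
○○○○○○○○
○○○○○○○○
step 25: ○○○○○○○○
○○○○○<○●
○○○●○●●●
○○○●○○●○
○○○○●●○○
○○○○○○○○
○○○○○○○○
step 26: ○○○○○^○○
○○○○○●○●
○○○●○●●●
○○○●○○●○
○○○○●●○○
○○○○○○○○
○○○○○○○○
step 27: ○○○○○●>○
○○○○○●○●
○○○●○●●●
○○○●○○●○
○○○○●●○○
○○○○○○○○
○○○○○○○○
step 28: ○○○○○●●○
○○○○○●v●
○○○●○●●●
○○○●○○●○
○○○○●●○○
○○○○○○○○
○○○○○○○○
step 29: ○○○○○●●○
○○○○○<●●
○○○●○●●●
○○○●○○●○
○○○○●●○○
○○○○○○○○
○○○○○○○○
step 30: ○○○○○●●○
○○○○○○●●
○○○●○v●●
○○○●○○●○
○○○○●●○○
○○○○○○○○
○○○○○○○○
step 31: ○○○○○●●○
○○○○○○●●
○○○●○○>●
○○○●○○●○
○○○○●●○○
○○○○○○○○
○○○○○○○○
step 32: ○○○○○●●○
○○○○○○^●
○○○●○○○●
○○○●○○●○
○○○○●●○○
○○○○○○○○
○○○○○○○○
step 33: ○○○○○●●○
○○○○○<○●
○○○●○○○●
○○○●○○●○
○○○○●●○○
○○○○○○○○
○○○○○○○○
step 34: ○○○○○^●○
○○○○○●○●
○○○●○○○●
○○○●○○●○
○○○○●●○○
○○○○○○○○
○○○○○○○○
step 35: ○○○○<○●○
○○○○○●○●
○○○●○○○●
○○○●○○●○
○○○○●●○○
○○○○○○○○
○○○○○○○○
step 36: ○○○○●○●○
○○○○○●○●
○○○●○○○●
○○○●○○●○
○○○○●●○○
○○○○○○○○
○○○○^○○○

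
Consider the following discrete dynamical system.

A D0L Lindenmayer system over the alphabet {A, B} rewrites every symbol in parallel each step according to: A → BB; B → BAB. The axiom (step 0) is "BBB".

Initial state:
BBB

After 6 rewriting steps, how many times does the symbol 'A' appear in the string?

360

[0] BBB
[1] BABBABBAB
[2] BABBBBABBABBBBABBABBBBAB
[3] BABBBBABBABBABBABBBBABBABBBBABBABBABBABBBBABBABBBBABBABBABBABBBBAB
[4] BABBBBABBABBABBABBBBABBABBBBABBABBBBABBABBBBABBABBABBABBBB…BBBBABBABBABBABBBBABBABBBBABBABBBBABBABBBBABBABBABBABBBBAB  (len 180)
[5] BABBBBABBABBABBABBBBABBABBBBABBABBBBABBABBBBABBABBABBABBBB…BBBBABBABBABBABBBBABBABBBBABBABBBBABBABBBBABBABBABBABBBBAB  (len 492)
[6] BABBBBABBABBABBABBBBABBABBBBABBABBBBABBABBBBABBABBABBABBBB…BBBBABBABBABBABBBBABBABBBBABBABBBBABBABBBBABBABBABBABBBBAB  (len 1344)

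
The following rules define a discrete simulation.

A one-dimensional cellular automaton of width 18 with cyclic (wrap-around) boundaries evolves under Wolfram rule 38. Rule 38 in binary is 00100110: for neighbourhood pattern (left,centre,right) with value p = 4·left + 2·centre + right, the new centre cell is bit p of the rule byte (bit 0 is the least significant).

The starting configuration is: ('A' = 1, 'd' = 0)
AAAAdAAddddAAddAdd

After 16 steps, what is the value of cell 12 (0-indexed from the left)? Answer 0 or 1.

0

[0] AAAAdAAddddAAddAdd
[1] ddddAdddddAdddAAdA
[2] dddAAddddAAddAddAA
[3] ddAdddddAdddAAdAdd
[4] dAAddddAAddAddAAdd
[5] AdddddAdddAAdAdddd
[6] AddddAAddAddAAdddA
[7] ddddAdddAAdAddddAd
[8] dddAAddAddAAdddAAd
[9] ddAdddAAdAddddAddd
[10] dAAddAddAAdddAAddd
[11] AdddAAdAddddAddddd
[12] AddAddAAdddAAddddA
[13] ddAAdAddddAdddddAd
[14] dAddAAdddAAddddAAd
[15] AAdAddddAdddddAddd
[16] ddAAdddAAddddAAddA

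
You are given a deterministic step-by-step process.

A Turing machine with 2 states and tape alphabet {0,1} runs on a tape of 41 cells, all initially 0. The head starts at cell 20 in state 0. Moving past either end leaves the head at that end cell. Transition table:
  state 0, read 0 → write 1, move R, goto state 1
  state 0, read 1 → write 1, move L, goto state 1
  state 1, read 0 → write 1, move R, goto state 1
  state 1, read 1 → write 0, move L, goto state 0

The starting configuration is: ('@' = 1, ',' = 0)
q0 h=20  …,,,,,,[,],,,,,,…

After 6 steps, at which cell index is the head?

26

step 0: q0 h=20  …,,,,,,[,],,,,,,…
step 1: q1 h=21  …,,,,,@[,],,,,,,…
step 2: q1 h=22  …,,,,@@[,],,,,,,…
step 3: q1 h=23  …,,,@@@[,],,,,,,…
step 4: q1 h=24  …,,@@@@[,],,,,,,…
step 5: q1 h=25  …,@@@@@[,],,,,,,…
step 6: q1 h=26  …@@@@@@[,],,,,,,…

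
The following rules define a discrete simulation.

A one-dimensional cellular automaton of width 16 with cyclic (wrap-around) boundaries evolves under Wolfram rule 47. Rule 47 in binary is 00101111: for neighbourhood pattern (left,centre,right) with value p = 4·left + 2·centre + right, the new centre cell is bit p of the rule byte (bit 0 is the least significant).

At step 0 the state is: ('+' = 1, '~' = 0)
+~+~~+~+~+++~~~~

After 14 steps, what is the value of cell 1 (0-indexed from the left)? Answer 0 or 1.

0

t=0: +~+~~+~+~+++~~~~
t=1: +++~++++++~~~+++
t=2: ~~~++~~~~~~+++~~
t=3: ++++~~++++++~~~+
t=4: ~~~~~++~~~~~~+++
t=5: ~+++++~~++++++~~
t=6: ++~~~~~++~~~~~~+
t=7: ~~~+++++~~++++++
t=8: ~+++~~~~~++~~~~~
t=9: ++~~~+++++~~++++
t=10: ~~~+++~~~~~++~~~
t=11: ++++~~~+++++~~++
t=12: ~~~~~+++~~~~~++~
t=13: ++++++~~~+++++~~
t=14: +~~~~~~+++~~~~~+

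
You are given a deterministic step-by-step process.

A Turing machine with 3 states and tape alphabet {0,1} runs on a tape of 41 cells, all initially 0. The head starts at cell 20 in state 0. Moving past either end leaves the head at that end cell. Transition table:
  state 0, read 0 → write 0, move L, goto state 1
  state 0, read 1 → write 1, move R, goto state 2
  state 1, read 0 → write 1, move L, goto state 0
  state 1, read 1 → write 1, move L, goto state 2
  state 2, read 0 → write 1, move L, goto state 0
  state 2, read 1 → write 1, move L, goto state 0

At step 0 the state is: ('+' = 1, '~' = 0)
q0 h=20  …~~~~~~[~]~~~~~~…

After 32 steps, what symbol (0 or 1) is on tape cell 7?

1

t=0: q0 h=20  …~~~~~~[~]~~~~~~…
t=1: q1 h=19  …~~~~~~[~]~~~~~~…
t=2: q0 h=18  …~~~~~~[~]+~~~~~…
t=3: q1 h=17  …~~~~~~[~]~+~~~~…
t=4: q0 h=16  …~~~~~~[~]+~+~~~…
t=5: q1 h=15  …~~~~~~[~]~+~+~~…
t=6: q0 h=14  …~~~~~~[~]+~+~+~…
t=7: q1 h=13  …~~~~~~[~]~+~+~+…
t=8: q0 h=12  …~~~~~~[~]+~+~+~…
t=9: q1 h=11  …~~~~~~[~]~+~+~+…
t=10: q0 h=10  …~~~~~~[~]+~+~+~…
t=11: q1 h= 9  …~~~~~~[~]~+~+~+…
t=12: q0 h= 8  …~~~~~~[~]+~+~+~…
t=13: q1 h= 7  …~~~~~~[~]~+~+~+…
t=14: q0 h= 6  |~~~~~~[~]+~+~+~…
t=15: q1 h= 5  |~~~~~[~]~+~+~+…
t=16: q0 h= 4  |~~~~[~]+~+~+~…
t=17: q1 h= 3  |~~~[~]~+~+~+…
t=18: q0 h= 2  |~~[~]+~+~+~…
t=19: q1 h= 1  |~[~]~+~+~+…
t=20: q0 h= 0  |[~]+~+~+~…
t=21: q1 h= 0  |[~]+~+~+~…
t=22: q0 h= 0  |[+]+~+~+~…
t=23: q2 h= 1  |+[+]~+~+~+…
t=24: q0 h= 0  |[+]+~+~+~…
t=25: q2 h= 1  |+[+]~+~+~+…
t=26: q0 h= 0  |[+]+~+~+~…
t=27: q2 h= 1  |+[+]~+~+~+…
t=28: q0 h= 0  |[+]+~+~+~…
t=29: q2 h= 1  |+[+]~+~+~+…
t=30: q0 h= 0  |[+]+~+~+~…
t=31: q2 h= 1  |+[+]~+~+~+…
t=32: q0 h= 0  |[+]+~+~+~…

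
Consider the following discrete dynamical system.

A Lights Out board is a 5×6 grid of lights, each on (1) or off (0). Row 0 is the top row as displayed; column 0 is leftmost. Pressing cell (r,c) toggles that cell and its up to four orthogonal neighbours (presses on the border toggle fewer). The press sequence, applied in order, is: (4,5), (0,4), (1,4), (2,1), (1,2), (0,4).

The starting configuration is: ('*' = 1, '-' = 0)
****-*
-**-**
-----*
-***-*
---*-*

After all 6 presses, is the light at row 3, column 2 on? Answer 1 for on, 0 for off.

1

k=0  ****-*
-**-**
-----*
-***-*
---*-*
k=1  ****-*
-**-**
-----*
-***--
---**-
k=2  ***-*-
-**--*
-----*
-***--
---**-
k=3  ***---
-****-
----**
-***--
---**-
k=4  ***---
--***-
***-**
--**--
---**-
k=5  **----
-*--*-
**--**
--**--
---**-
k=6  **-***
-*----
**--**
--**--
---**-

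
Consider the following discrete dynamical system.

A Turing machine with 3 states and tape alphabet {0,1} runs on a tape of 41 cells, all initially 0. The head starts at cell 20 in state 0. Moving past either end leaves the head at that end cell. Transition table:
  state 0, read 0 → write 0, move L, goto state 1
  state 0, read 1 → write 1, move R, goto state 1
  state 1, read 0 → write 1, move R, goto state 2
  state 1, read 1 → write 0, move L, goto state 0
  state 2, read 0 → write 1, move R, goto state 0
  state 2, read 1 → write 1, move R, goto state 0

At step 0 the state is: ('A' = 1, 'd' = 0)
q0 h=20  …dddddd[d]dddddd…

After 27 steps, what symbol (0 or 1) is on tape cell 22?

[0] q0 h=20  …dddddd[d]dddddd…
[1] q1 h=19  …dddddd[d]dddddd…
[2] q2 h=20  …dddddA[d]dddddd…
[3] q0 h=21  …ddddAA[d]dddddd…
[4] q1 h=20  …dddddA[A]dddddd…
[5] q0 h=19  …dddddd[A]dddddd…
[6] q1 h=20  …dddddA[d]dddddd…
[7] q2 h=21  …ddddAA[d]dddddd…
[8] q0 h=22  …dddAAA[d]dddddd…
[9] q1 h=21  …ddddAA[A]dddddd…
[10] q0 h=20  …dddddA[A]dddddd…
[11] q1 h=21  …ddddAA[d]dddddd…
[12] q2 h=22  …dddAAA[d]dddddd…
[13] q0 h=23  …ddAAAA[d]dddddd…
[14] q1 h=22  …dddAAA[A]dddddd…
[15] q0 h=21  …ddddAA[A]dddddd…
[16] q1 h=22  …dddAAA[d]dddddd…
[17] q2 h=23  …ddAAAA[d]dddddd…
[18] q0 h=24  …dAAAAA[d]dddddd…
[19] q1 h=23  …ddAAAA[A]dddddd…
[20] q0 h=22  …dddAAA[A]dddddd…
[21] q1 h=23  …ddAAAA[d]dddddd…
[22] q2 h=24  …dAAAAA[d]dddddd…
[23] q0 h=25  …AAAAAA[d]dddddd…
[24] q1 h=24  …dAAAAA[A]dddddd…
[25] q0 h=23  …ddAAAA[A]dddddd…
[26] q1 h=24  …dAAAAA[d]dddddd…
[27] q2 h=25  …AAAAAA[d]dddddd…

1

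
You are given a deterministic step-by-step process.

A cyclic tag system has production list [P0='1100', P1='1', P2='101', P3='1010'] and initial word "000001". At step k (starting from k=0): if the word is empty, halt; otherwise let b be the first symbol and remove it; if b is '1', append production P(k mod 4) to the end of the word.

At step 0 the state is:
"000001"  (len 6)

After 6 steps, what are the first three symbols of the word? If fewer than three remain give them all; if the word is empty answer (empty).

1

gen 0: "000001"  (len 6)
gen 1: "00001"  (len 5)
gen 2: "0001"  (len 4)
gen 3: "001"  (len 3)
gen 4: "01"  (len 2)
gen 5: "1"  (len 1)
gen 6: "1"  (len 1)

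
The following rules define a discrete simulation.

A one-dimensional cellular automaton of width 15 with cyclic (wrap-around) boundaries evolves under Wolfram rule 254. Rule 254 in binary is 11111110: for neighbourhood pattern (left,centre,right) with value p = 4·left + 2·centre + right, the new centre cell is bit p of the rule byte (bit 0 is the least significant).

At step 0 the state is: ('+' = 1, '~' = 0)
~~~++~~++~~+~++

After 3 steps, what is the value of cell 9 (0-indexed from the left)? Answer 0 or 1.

gen 0: ~~~++~~++~~+~++
gen 1: +~+++++++++++++
gen 2: +++++++++++++++
gen 3: +++++++++++++++

1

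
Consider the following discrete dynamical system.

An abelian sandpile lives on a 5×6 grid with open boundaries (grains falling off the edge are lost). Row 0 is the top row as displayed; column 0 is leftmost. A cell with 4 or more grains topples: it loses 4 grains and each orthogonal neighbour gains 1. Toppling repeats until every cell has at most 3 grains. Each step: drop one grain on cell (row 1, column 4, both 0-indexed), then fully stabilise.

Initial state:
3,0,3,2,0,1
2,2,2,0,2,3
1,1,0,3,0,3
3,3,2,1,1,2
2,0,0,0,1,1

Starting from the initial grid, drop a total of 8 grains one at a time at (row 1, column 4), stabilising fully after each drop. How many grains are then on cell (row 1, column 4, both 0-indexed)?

step 0: 3,0,3,2,0,1
2,2,2,0,2,3
1,1,0,3,0,3
3,3,2,1,1,2
2,0,0,0,1,1
step 1: 3,0,3,2,0,1
2,2,2,0,3,3
1,1,0,3,0,3
3,3,2,1,1,2
2,0,0,0,1,1
step 2: 3,0,3,2,1,2
2,2,2,1,1,1
1,1,0,3,2,0
3,3,2,1,1,3
2,0,0,0,1,1
step 3: 3,0,3,2,1,2
2,2,2,1,2,1
1,1,0,3,2,0
3,3,2,1,1,3
2,0,0,0,1,1
step 4: 3,0,3,2,1,2
2,2,2,1,3,1
1,1,0,3,2,0
3,3,2,1,1,3
2,0,0,0,1,1
step 5: 3,0,3,2,2,2
2,2,2,2,0,2
1,1,0,3,3,0
3,3,2,1,1,3
2,0,0,0,1,1
step 6: 3,0,3,2,2,2
2,2,2,2,1,2
1,1,0,3,3,0
3,3,2,1,1,3
2,0,0,0,1,1
step 7: 3,0,3,2,2,2
2,2,2,2,2,2
1,1,0,3,3,0
3,3,2,1,1,3
2,0,0,0,1,1
step 8: 3,0,3,2,2,2
2,2,2,2,3,2
1,1,0,3,3,0
3,3,2,1,1,3
2,0,0,0,1,1

3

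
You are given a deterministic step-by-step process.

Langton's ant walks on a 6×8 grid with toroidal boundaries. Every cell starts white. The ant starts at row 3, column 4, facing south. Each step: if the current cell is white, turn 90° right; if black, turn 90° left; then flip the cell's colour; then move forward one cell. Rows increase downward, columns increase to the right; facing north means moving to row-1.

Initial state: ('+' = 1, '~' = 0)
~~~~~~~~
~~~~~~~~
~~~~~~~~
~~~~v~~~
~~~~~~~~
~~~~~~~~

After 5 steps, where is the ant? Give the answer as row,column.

3,5

gen 0: ~~~~~~~~
~~~~~~~~
~~~~~~~~
~~~~v~~~
~~~~~~~~
~~~~~~~~
gen 1: ~~~~~~~~
~~~~~~~~
~~~~~~~~
~~~<+~~~
~~~~~~~~
~~~~~~~~
gen 2: ~~~~~~~~
~~~~~~~~
~~~^~~~~
~~~++~~~
~~~~~~~~
~~~~~~~~
gen 3: ~~~~~~~~
~~~~~~~~
~~~+>~~~
~~~++~~~
~~~~~~~~
~~~~~~~~
gen 4: ~~~~~~~~
~~~~~~~~
~~~++~~~
~~~+v~~~
~~~~~~~~
~~~~~~~~
gen 5: ~~~~~~~~
~~~~~~~~
~~~++~~~
~~~+~>~~
~~~~~~~~
~~~~~~~~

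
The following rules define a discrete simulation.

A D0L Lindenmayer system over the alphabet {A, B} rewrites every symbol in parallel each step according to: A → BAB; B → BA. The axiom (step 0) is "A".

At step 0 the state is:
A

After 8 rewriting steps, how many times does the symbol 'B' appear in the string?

[0] A
[1] BAB
[2] BABABBA
[3] BABABBABABBABABAB
[4] BABABBABABBABABABBABABBABABABBABABBABABBA
[5] BABABBABABBABABABBABABBABABABBABABBABABBABABABBABABBABABABBABABBABABBABABABBABABBABABABBABABBABABAB
[6] BABABBABABBABABABBABABBABABABBABABBABABBABABABBABABBABABAB…BABABBABABBABABABBABABBABABBABABABBABABBABABABBABABBABABBA  (len 239)
[7] BABABBABABBABABABBABABBABABABBABABBABABBABABABBABABBABABAB…BABABBABABBABABABBABABBABABBABABABBABABBABABABBABABBABABAB  (len 577)
[8] BABABBABABBABABABBABABBABABABBABABBABABBABABABBABABBABABAB…BABABBABABBABABABBABABBABABBABABABBABABBABABABBABABBABABBA  (len 1393)

816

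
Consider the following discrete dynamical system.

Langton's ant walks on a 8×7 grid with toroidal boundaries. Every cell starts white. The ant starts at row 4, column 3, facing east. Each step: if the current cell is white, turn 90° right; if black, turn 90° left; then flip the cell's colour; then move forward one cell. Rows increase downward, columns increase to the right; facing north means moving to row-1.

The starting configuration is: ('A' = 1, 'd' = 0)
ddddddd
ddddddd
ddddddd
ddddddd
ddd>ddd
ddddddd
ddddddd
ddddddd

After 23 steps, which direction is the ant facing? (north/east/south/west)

south

t=0: ddddddd
ddddddd
ddddddd
ddddddd
ddd>ddd
ddddddd
ddddddd
ddddddd
t=1: ddddddd
ddddddd
ddddddd
ddddddd
dddAddd
dddvddd
ddddddd
ddddddd
t=2: ddddddd
ddddddd
ddddddd
ddddddd
dddAddd
dd<Addd
ddddddd
ddddddd
t=3: ddddddd
ddddddd
ddddddd
ddddddd
dd^Addd
ddAAddd
ddddddd
ddddddd
t=4: ddddddd
ddddddd
ddddddd
ddddddd
ddA>ddd
ddAAddd
ddddddd
ddddddd
t=5: ddddddd
ddddddd
ddddddd
ddd^ddd
ddAdddd
ddAAddd
ddddddd
ddddddd
t=6: ddddddd
ddddddd
ddddddd
dddA>dd
ddAdddd
ddAAddd
ddddddd
ddddddd
t=7: ddddddd
ddddddd
ddddddd
dddAAdd
ddAdvdd
ddAAddd
ddddddd
ddddddd
t=8: ddddddd
ddddddd
ddddddd
dddAAdd
ddA<Add
ddAAddd
ddddddd
ddddddd
t=9: ddddddd
ddddddd
ddddddd
ddd^Add
ddAAAdd
ddAAddd
ddddddd
ddddddd
t=10: ddddddd
ddddddd
ddddddd
dd<dAdd
ddAAAdd
ddAAddd
ddddddd
ddddddd
t=11: ddddddd
ddddddd
dd^dddd
ddAdAdd
ddAAAdd
ddAAddd
ddddddd
ddddddd
t=12: ddddddd
ddddddd
ddA>ddd
ddAdAdd
ddAAAdd
ddAAddd
ddddddd
ddddddd
t=13: ddddddd
ddddddd
ddAAddd
ddAvAdd
ddAAAdd
ddAAddd
ddddddd
ddddddd
t=14: ddddddd
ddddddd
ddAAddd
dd<AAdd
ddAAAdd
ddAAddd
ddddddd
ddddddd
t=15: ddddddd
ddddddd
ddAAddd
dddAAdd
ddvAAdd
ddAAddd
ddddddd
ddddddd
t=16: ddddddd
ddddddd
ddAAddd
dddAAdd
ddd>Add
ddAAddd
ddddddd
ddddddd
t=17: ddddddd
ddddddd
ddAAddd
ddd^Add
ddddAdd
ddAAddd
ddddddd
ddddddd
t=18: ddddddd
ddddddd
ddAAddd
dd<dAdd
ddddAdd
ddAAddd
ddddddd
ddddddd
t=19: ddddddd
ddddddd
dd^Addd
ddAdAdd
ddddAdd
ddAAddd
ddddddd
ddddddd
t=20: ddddddd
ddddddd
d<dAddd
ddAdAdd
ddddAdd
ddAAddd
ddddddd
ddddddd
t=21: ddddddd
d^ddddd
dAdAddd
ddAdAdd
ddddAdd
ddAAddd
ddddddd
ddddddd
t=22: ddddddd
dA>dddd
dAdAddd
ddAdAdd
ddddAdd
ddAAddd
ddddddd
ddddddd
t=23: ddddddd
dAAdddd
dAvAddd
ddAdAdd
ddddAdd
ddAAddd
ddddddd
ddddddd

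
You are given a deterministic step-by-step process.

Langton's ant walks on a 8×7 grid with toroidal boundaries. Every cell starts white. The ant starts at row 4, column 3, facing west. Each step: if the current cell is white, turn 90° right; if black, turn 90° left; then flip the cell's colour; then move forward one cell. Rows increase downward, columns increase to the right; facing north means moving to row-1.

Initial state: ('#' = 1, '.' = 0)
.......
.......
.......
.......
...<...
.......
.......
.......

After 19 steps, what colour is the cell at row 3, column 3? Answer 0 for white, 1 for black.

1

k=0  .......
.......
.......
.......
...<...
.......
.......
.......
k=1  .......
.......
.......
...^...
...#...
.......
.......
.......
k=2  .......
.......
.......
...#>..
...#...
.......
.......
.......
k=3  .......
.......
.......
...##..
...#v..
.......
.......
.......
k=4  .......
.......
.......
...##..
...<#..
.......
.......
.......
k=5  .......
.......
.......
...##..
....#..
...v...
.......
.......
k=6  .......
.......
.......
...##..
....#..
..<#...
.......
.......
k=7  .......
.......
.......
...##..
..^.#..
..##...
.......
.......
k=8  .......
.......
.......
...##..
..#>#..
..##...
.......
.......
k=9  .......
.......
.......
...##..
..###..
..#v...
.......
.......
k=10  .......
.......
.......
...##..
..###..
..#.>..
.......
.......
k=11  .......
.......
.......
...##..
..###..
..#.#..
....v..
.......
k=12  .......
.......
.......
...##..
..###..
..#.#..
...<#..
.......
k=13  .......
.......
.......
...##..
..###..
..#^#..
...##..
.......
k=14  .......
.......
.......
...##..
..###..
..##>..
...##..
.......
k=15  .......
.......
.......
...##..
..##^..
..##...
...##..
.......
k=16  .......
.......
.......
...##..
..#<...
..##...
...##..
.......
k=17  .......
.......
.......
...##..
..#....
..#v...
...##..
.......
k=18  .......
.......
.......
...##..
..#....
..#.>..
...##..
.......
k=19  .......
.......
.......
...##..
..#....
..#.#..
...#v..
.......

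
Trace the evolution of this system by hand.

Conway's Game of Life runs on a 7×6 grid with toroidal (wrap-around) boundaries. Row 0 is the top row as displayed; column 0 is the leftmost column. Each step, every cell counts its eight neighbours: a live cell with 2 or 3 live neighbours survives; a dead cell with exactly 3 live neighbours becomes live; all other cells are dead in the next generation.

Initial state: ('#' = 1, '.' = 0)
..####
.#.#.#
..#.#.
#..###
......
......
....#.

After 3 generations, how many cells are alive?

gen 0: ..####
.#.#.#
..#.#.
#..###
......
......
....#.
gen 1: #.#..#
##...#
.##...
...###
....##
......
....##
gen 2: ......
.....#
.###..
#.##.#
...#.#
......
#...##
gen 3: #...#.
..#...
.#.#.#
#....#
#.##.#
#.....
.....#

14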